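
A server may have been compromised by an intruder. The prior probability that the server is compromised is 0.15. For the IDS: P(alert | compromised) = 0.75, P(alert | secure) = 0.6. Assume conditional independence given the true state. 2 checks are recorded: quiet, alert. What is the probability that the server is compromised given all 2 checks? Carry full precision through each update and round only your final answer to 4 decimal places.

After 'quiet': P(compromised) = 0.25·0.1500 / (0.25·0.1500 + 0.4·0.8500) ≈ 0.0993
After 'alert': P(compromised) = 0.75·0.0993 / (0.75·0.0993 + 0.6·0.9007) ≈ 0.1212

0.1212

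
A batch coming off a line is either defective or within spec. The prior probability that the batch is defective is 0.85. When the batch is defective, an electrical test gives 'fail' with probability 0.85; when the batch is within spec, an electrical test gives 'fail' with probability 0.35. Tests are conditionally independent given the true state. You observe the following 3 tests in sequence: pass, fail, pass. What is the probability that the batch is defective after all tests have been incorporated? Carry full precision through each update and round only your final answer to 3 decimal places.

0.423

After 'pass': P(defective) = 0.15·0.8500 / (0.15·0.8500 + 0.65·0.1500) ≈ 0.5667
After 'fail': P(defective) = 0.85·0.5667 / (0.85·0.5667 + 0.35·0.4333) ≈ 0.7605
After 'pass': P(defective) = 0.15·0.7605 / (0.15·0.7605 + 0.65·0.2395) ≈ 0.4229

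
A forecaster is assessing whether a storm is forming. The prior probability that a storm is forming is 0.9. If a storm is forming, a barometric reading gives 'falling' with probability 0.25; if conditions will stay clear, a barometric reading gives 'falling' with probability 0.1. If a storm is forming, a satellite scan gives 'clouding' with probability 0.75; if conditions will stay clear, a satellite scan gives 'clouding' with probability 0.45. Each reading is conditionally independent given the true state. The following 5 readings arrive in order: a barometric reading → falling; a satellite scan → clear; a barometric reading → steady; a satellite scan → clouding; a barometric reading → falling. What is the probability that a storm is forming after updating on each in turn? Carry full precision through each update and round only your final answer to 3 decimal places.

0.973

After a barometric reading='falling': P(storm) = 0.25·0.9000 / (0.25·0.9000 + 0.1·0.1000) ≈ 0.9574
After a satellite scan='clear': P(storm) = 0.25·0.9574 / (0.25·0.9574 + 0.55·0.0426) ≈ 0.9109
After a barometric reading='steady': P(storm) = 0.75·0.9109 / (0.75·0.9109 + 0.9·0.0891) ≈ 0.8950
After a satellite scan='clouding': P(storm) = 0.75·0.8950 / (0.75·0.8950 + 0.45·0.1050) ≈ 0.9342
After a barometric reading='falling': P(storm) = 0.25·0.9342 / (0.25·0.9342 + 0.1·0.0658) ≈ 0.9726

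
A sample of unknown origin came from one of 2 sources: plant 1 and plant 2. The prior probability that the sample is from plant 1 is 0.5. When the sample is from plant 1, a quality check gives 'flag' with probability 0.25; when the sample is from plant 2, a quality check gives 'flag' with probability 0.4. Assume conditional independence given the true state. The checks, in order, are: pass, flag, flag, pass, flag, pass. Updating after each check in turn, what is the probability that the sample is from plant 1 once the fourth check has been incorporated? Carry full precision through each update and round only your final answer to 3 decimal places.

0.379

After 'pass': P(plant 1) = 0.75·0.5000 / (0.75·0.5000 + 0.6·0.5000) ≈ 0.5556
After 'flag': P(plant 1) = 0.25·0.5556 / (0.25·0.5556 + 0.4·0.4444) ≈ 0.4386
After 'flag': P(plant 1) = 0.25·0.4386 / (0.25·0.4386 + 0.4·0.5614) ≈ 0.3281
After 'pass': P(plant 1) = 0.75·0.3281 / (0.75·0.3281 + 0.6·0.6719) ≈ 0.3790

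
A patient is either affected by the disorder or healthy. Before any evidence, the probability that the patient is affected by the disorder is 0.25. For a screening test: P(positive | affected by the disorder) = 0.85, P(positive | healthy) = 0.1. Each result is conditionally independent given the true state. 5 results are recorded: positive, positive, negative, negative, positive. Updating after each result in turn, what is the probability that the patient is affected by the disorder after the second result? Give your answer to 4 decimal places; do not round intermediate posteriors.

0.9601

After 'positive': P(affected) = 0.85·0.2500 / (0.85·0.2500 + 0.1·0.7500) ≈ 0.7391
After 'positive': P(affected) = 0.85·0.7391 / (0.85·0.7391 + 0.1·0.2609) ≈ 0.9601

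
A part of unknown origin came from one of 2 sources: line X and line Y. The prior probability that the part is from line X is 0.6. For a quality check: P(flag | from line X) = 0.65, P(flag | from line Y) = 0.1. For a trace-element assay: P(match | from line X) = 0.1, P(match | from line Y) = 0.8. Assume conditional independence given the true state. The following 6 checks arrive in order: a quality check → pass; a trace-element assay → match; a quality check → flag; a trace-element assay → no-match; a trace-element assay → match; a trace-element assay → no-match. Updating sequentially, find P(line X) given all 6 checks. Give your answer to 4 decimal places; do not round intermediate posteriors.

After a quality check='pass': P(line X) = 0.35·0.6000 / (0.35·0.6000 + 0.9·0.4000) ≈ 0.3684
After a trace-element assay='match': P(line X) = 0.1·0.3684 / (0.1·0.3684 + 0.8·0.6316) ≈ 0.0680
After a quality check='flag': P(line X) = 0.65·0.0680 / (0.65·0.0680 + 0.1·0.9320) ≈ 0.3216
After a trace-element assay='no-match': P(line X) = 0.9·0.3216 / (0.9·0.3216 + 0.2·0.6784) ≈ 0.6808
After a trace-element assay='match': P(line X) = 0.1·0.6808 / (0.1·0.6808 + 0.8·0.3192) ≈ 0.2105
After a trace-element assay='no-match': P(line X) = 0.9·0.2105 / (0.9·0.2105 + 0.2·0.7895) ≈ 0.5454

0.5454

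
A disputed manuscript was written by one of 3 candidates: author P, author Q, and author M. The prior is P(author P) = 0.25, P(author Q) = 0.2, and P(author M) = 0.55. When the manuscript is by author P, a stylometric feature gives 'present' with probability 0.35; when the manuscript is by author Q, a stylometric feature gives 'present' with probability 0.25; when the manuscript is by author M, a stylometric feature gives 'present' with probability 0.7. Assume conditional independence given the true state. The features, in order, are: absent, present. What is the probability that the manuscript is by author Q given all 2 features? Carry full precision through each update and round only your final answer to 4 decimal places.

0.1787

After 'absent': normaliser = 0.65·0.2500 + 0.75·0.2000 + 0.3·0.5500; P(author P) ≈ 0.3403, P(author Q) ≈ 0.3141, P(author M) ≈ 0.3455
After 'present': normaliser = 0.35·0.3403 + 0.25·0.3141 + 0.7·0.3455; P(author P) ≈ 0.2710, P(author Q) ≈ 0.1787, P(author M) ≈ 0.5503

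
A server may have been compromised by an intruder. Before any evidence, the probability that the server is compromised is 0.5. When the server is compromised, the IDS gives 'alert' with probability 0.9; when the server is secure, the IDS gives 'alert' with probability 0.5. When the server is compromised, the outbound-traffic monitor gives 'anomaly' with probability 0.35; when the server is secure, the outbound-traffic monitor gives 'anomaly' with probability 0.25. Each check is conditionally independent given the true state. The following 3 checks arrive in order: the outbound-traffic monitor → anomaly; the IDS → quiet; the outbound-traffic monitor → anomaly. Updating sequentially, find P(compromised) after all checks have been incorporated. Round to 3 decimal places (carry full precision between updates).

0.282

After the outbound-traffic monitor='anomaly': P(compromised) = 0.35·0.5000 / (0.35·0.5000 + 0.25·0.5000) ≈ 0.5833
After the IDS='quiet': P(compromised) = 0.1·0.5833 / (0.1·0.5833 + 0.5·0.4167) ≈ 0.2188
After the outbound-traffic monitor='anomaly': P(compromised) = 0.35·0.2188 / (0.35·0.2188 + 0.25·0.7812) ≈ 0.2816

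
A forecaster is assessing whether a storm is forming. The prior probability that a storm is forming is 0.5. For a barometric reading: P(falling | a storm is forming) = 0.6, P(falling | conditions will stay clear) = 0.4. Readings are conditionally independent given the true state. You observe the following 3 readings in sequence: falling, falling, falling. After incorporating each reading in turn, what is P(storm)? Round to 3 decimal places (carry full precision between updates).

0.771

Each posterior becomes the prior for the next update.
After 'falling': P(storm) = 0.6·0.5000 / (0.6·0.5000 + 0.4·0.5000) ≈ 0.6000
After 'falling': P(storm) = 0.6·0.6000 / (0.6·0.6000 + 0.4·0.4000) ≈ 0.6923
After 'falling': P(storm) = 0.6·0.6923 / (0.6·0.6923 + 0.4·0.3077) ≈ 0.7714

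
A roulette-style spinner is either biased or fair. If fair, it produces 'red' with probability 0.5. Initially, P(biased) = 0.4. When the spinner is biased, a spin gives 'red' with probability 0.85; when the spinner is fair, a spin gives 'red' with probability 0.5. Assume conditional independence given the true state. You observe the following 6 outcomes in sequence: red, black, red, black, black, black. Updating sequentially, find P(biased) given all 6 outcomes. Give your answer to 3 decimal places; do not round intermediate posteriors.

0.015

After 'red': P(biased) = 0.85·0.4000 / (0.85·0.4000 + 0.5·0.6000) ≈ 0.5312
After 'black': P(biased) = 0.15·0.5312 / (0.15·0.5312 + 0.5·0.4688) ≈ 0.2537
After 'red': P(biased) = 0.85·0.2537 / (0.85·0.2537 + 0.5·0.7463) ≈ 0.3663
After 'black': P(biased) = 0.15·0.3663 / (0.15·0.3663 + 0.5·0.6337) ≈ 0.1478
After 'black': P(biased) = 0.15·0.1478 / (0.15·0.1478 + 0.5·0.8522) ≈ 0.0494
After 'black': P(biased) = 0.15·0.0494 / (0.15·0.0494 + 0.5·0.9506) ≈ 0.0154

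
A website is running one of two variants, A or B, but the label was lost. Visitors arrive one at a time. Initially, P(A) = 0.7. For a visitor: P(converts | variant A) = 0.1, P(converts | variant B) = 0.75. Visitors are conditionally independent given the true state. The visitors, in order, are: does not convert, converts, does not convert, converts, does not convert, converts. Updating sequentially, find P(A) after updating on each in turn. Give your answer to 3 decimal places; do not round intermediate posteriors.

0.205

Apply Bayes' rule sequentially, carrying P(A) forward.
After 'does not convert': P(A) = 0.9·0.7000 / (0.9·0.7000 + 0.25·0.3000) ≈ 0.8936
After 'converts': P(A) = 0.1·0.8936 / (0.1·0.8936 + 0.75·0.1064) ≈ 0.5283
After 'does not convert': P(A) = 0.9·0.5283 / (0.9·0.5283 + 0.25·0.4717) ≈ 0.8013
After 'converts': P(A) = 0.1·0.8013 / (0.1·0.8013 + 0.75·0.1987) ≈ 0.3496
After 'does not convert': P(A) = 0.9·0.3496 / (0.9·0.3496 + 0.25·0.6504) ≈ 0.6593
After 'converts': P(A) = 0.1·0.6593 / (0.1·0.6593 + 0.75·0.3407) ≈ 0.2051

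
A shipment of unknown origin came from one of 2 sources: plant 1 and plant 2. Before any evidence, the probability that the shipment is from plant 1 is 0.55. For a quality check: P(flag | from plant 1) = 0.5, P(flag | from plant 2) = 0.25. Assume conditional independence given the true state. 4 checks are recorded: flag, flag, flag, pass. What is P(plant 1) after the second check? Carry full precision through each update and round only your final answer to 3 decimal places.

0.830

After 'flag': P(plant 1) = 0.5·0.5500 / (0.5·0.5500 + 0.25·0.4500) ≈ 0.7097
After 'flag': P(plant 1) = 0.5·0.7097 / (0.5·0.7097 + 0.25·0.2903) ≈ 0.8302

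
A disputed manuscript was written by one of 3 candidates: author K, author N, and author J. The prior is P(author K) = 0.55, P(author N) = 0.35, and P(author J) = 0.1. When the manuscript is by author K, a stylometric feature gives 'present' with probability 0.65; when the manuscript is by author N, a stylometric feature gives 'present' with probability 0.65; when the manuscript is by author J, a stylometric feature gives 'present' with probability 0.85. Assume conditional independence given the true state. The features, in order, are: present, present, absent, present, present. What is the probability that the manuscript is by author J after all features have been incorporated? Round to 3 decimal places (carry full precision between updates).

After 'present': normaliser = 0.65·0.5500 + 0.65·0.3500 + 0.85·0.1000; P(author K) ≈ 0.5336, P(author N) ≈ 0.3396, P(author J) ≈ 0.1269
After 'present': normaliser = 0.65·0.5336 + 0.65·0.3396 + 0.85·0.1269; P(author K) ≈ 0.5135, P(author N) ≈ 0.3268, P(author J) ≈ 0.1597
After 'absent': normaliser = 0.35·0.5135 + 0.35·0.3268 + 0.15·0.1597; P(author K) ≈ 0.5651, P(author N) ≈ 0.3596, P(author J) ≈ 0.0753
After 'present': normaliser = 0.65·0.5651 + 0.65·0.3596 + 0.85·0.0753; P(author K) ≈ 0.5523, P(author N) ≈ 0.3515, P(author J) ≈ 0.0962
After 'present': normaliser = 0.65·0.5523 + 0.65·0.3515 + 0.85·0.0962; P(author K) ≈ 0.5364, P(author N) ≈ 0.3414, P(author J) ≈ 0.1222

0.122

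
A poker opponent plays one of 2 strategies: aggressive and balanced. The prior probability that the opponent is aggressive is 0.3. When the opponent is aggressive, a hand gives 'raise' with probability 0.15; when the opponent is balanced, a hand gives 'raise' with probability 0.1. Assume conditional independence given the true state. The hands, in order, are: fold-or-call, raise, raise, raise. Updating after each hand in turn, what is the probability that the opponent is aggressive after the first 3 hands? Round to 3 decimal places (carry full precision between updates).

After 'fold-or-call': P(aggressive) = 0.85·0.3000 / (0.85·0.3000 + 0.9·0.7000) ≈ 0.2881
After 'raise': P(aggressive) = 0.15·0.2881 / (0.15·0.2881 + 0.1·0.7119) ≈ 0.3778
After 'raise': P(aggressive) = 0.15·0.3778 / (0.15·0.3778 + 0.1·0.6222) ≈ 0.4766

0.477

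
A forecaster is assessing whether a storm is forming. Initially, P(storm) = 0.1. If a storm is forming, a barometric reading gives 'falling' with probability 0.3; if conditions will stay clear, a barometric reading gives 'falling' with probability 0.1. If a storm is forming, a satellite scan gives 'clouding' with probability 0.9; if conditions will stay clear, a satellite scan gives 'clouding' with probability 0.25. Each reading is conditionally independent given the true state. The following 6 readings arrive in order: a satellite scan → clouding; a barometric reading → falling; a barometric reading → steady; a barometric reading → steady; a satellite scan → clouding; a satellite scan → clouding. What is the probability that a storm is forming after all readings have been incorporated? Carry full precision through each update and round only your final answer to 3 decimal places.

0.904

After a satellite scan='clouding': P(storm) = 0.9·0.1000 / (0.9·0.1000 + 0.25·0.9000) ≈ 0.2857
After a barometric reading='falling': P(storm) = 0.3·0.2857 / (0.3·0.2857 + 0.1·0.7143) ≈ 0.5455
After a barometric reading='steady': P(storm) = 0.7·0.5455 / (0.7·0.5455 + 0.9·0.4545) ≈ 0.4828
After a barometric reading='steady': P(storm) = 0.7·0.4828 / (0.7·0.4828 + 0.9·0.5172) ≈ 0.4206
After a satellite scan='clouding': P(storm) = 0.9·0.4206 / (0.9·0.4206 + 0.25·0.5794) ≈ 0.7232
After a satellite scan='clouding': P(storm) = 0.9·0.7232 / (0.9·0.7232 + 0.25·0.2768) ≈ 0.9039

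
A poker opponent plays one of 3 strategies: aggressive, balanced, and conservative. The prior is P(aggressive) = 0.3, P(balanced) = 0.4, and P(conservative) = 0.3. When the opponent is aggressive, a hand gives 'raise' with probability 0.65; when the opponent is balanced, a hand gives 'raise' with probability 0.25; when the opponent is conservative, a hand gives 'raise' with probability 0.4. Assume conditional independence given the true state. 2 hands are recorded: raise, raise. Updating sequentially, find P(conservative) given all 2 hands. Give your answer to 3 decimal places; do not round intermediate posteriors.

Each posterior becomes the prior for the next update.
After 'raise': normaliser = 0.65·0.3000 + 0.25·0.4000 + 0.4·0.3000; P(aggressive) ≈ 0.4699, P(balanced) ≈ 0.2410, P(conservative) ≈ 0.2892
After 'raise': normaliser = 0.65·0.4699 + 0.25·0.2410 + 0.4·0.2892; P(aggressive) ≈ 0.6345, P(balanced) ≈ 0.1252, P(conservative) ≈ 0.2403

0.240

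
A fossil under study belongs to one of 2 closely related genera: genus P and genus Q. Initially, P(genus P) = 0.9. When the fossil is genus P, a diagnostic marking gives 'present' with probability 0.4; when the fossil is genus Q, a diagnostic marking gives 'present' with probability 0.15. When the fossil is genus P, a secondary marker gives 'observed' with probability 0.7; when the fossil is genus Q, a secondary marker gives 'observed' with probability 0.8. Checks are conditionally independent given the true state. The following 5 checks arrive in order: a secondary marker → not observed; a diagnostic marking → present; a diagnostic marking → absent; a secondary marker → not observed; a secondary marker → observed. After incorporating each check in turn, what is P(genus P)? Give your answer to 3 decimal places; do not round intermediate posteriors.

0.971

Apply Bayes' rule sequentially, carrying P(genus P) forward.
After a secondary marker='not observed': P(genus P) = 0.3·0.9000 / (0.3·0.9000 + 0.2·0.1000) ≈ 0.9310
After a diagnostic marking='present': P(genus P) = 0.4·0.9310 / (0.4·0.9310 + 0.15·0.0690) ≈ 0.9730
After a diagnostic marking='absent': P(genus P) = 0.6·0.9730 / (0.6·0.9730 + 0.85·0.0270) ≈ 0.9621
After a secondary marker='not observed': P(genus P) = 0.3·0.9621 / (0.3·0.9621 + 0.2·0.0379) ≈ 0.9744
After a secondary marker='observed': P(genus P) = 0.7·0.9744 / (0.7·0.9744 + 0.8·0.0256) ≈ 0.9709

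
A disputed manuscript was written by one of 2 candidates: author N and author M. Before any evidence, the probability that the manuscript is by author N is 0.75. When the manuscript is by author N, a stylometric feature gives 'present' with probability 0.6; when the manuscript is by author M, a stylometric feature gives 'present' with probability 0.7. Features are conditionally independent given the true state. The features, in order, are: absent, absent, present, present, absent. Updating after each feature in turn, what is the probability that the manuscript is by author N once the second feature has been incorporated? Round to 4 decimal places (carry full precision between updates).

After 'absent': P(author N) = 0.4·0.7500 / (0.4·0.7500 + 0.3·0.2500) ≈ 0.8000
After 'absent': P(author N) = 0.4·0.8000 / (0.4·0.8000 + 0.3·0.2000) ≈ 0.8421

0.8421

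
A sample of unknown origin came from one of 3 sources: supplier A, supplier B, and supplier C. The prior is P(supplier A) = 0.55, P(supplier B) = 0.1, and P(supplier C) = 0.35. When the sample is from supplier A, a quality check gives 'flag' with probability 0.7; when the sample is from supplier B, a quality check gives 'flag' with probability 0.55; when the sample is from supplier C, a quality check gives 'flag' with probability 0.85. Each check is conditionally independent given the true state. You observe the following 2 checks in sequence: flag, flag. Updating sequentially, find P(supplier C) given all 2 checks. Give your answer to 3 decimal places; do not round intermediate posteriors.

After 'flag': normaliser = 0.7·0.5500 + 0.55·0.1000 + 0.85·0.3500; P(supplier A) ≈ 0.5220, P(supplier B) ≈ 0.0746, P(supplier C) ≈ 0.4034
After 'flag': normaliser = 0.7·0.5220 + 0.55·0.0746 + 0.85·0.4034; P(supplier A) ≈ 0.4877, P(supplier B) ≈ 0.0547, P(supplier C) ≈ 0.4576

0.458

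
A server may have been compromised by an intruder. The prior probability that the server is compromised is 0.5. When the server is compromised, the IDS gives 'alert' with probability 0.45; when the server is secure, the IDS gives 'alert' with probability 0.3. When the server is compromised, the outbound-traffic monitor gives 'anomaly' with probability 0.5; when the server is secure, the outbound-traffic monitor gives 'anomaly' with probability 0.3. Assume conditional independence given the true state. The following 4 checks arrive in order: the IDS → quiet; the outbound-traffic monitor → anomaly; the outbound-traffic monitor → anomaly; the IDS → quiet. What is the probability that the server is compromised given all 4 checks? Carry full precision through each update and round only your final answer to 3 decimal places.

After the IDS='quiet': P(compromised) = 0.55·0.5000 / (0.55·0.5000 + 0.7·0.5000) ≈ 0.4400
After the outbound-traffic monitor='anomaly': P(compromised) = 0.5·0.4400 / (0.5·0.4400 + 0.3·0.5600) ≈ 0.5670
After the outbound-traffic monitor='anomaly': P(compromised) = 0.5·0.5670 / (0.5·0.5670 + 0.3·0.4330) ≈ 0.6858
After the IDS='quiet': P(compromised) = 0.55·0.6858 / (0.55·0.6858 + 0.7·0.3142) ≈ 0.6317

0.632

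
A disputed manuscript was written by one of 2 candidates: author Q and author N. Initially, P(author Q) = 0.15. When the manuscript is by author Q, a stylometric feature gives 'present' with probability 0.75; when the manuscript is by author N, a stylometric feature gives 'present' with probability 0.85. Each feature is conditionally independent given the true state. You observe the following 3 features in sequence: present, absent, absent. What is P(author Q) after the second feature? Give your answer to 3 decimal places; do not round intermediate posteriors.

0.206

After 'present': P(author Q) = 0.75·0.1500 / (0.75·0.1500 + 0.85·0.8500) ≈ 0.1347
After 'absent': P(author Q) = 0.25·0.1347 / (0.25·0.1347 + 0.15·0.8653) ≈ 0.2060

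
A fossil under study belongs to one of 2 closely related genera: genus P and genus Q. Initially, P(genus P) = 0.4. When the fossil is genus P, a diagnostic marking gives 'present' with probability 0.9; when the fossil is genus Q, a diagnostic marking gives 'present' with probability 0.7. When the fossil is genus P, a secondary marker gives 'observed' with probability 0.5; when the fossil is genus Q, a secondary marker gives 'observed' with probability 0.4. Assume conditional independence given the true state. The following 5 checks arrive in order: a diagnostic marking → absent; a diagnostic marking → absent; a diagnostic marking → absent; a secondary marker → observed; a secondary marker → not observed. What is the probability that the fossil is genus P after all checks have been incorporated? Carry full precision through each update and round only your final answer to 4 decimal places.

0.0251

After a diagnostic marking='absent': P(genus P) = 0.1·0.4000 / (0.1·0.4000 + 0.3·0.6000) ≈ 0.1818
After a diagnostic marking='absent': P(genus P) = 0.1·0.1818 / (0.1·0.1818 + 0.3·0.8182) ≈ 0.0690
After a diagnostic marking='absent': P(genus P) = 0.1·0.0690 / (0.1·0.0690 + 0.3·0.9310) ≈ 0.0241
After a secondary marker='observed': P(genus P) = 0.5·0.0241 / (0.5·0.0241 + 0.4·0.9759) ≈ 0.0299
After a secondary marker='not observed': P(genus P) = 0.5·0.0299 / (0.5·0.0299 + 0.6·0.9701) ≈ 0.0251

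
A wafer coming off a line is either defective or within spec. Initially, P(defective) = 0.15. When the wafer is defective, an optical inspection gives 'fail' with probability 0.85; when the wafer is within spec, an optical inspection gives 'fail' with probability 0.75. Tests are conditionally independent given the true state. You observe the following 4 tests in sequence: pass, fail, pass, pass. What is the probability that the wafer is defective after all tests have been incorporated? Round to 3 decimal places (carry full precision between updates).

After 'pass': P(defective) = 0.15·0.1500 / (0.15·0.1500 + 0.25·0.8500) ≈ 0.0957
After 'fail': P(defective) = 0.85·0.0957 / (0.85·0.0957 + 0.75·0.9043) ≈ 0.1071
After 'pass': P(defective) = 0.15·0.1071 / (0.15·0.1071 + 0.25·0.8929) ≈ 0.0672
After 'pass': P(defective) = 0.15·0.0672 / (0.15·0.0672 + 0.25·0.9328) ≈ 0.0414

0.041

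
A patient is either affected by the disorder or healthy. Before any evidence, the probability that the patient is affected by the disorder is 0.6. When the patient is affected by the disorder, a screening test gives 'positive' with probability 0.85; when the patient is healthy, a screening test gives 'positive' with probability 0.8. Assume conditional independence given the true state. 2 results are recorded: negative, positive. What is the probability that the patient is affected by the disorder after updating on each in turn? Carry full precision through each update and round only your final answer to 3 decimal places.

0.544

Each posterior becomes the prior for the next update.
After 'negative': P(affected) = 0.15·0.6000 / (0.15·0.6000 + 0.2·0.4000) ≈ 0.5294
After 'positive': P(affected) = 0.85·0.5294 / (0.85·0.5294 + 0.8·0.4706) ≈ 0.5445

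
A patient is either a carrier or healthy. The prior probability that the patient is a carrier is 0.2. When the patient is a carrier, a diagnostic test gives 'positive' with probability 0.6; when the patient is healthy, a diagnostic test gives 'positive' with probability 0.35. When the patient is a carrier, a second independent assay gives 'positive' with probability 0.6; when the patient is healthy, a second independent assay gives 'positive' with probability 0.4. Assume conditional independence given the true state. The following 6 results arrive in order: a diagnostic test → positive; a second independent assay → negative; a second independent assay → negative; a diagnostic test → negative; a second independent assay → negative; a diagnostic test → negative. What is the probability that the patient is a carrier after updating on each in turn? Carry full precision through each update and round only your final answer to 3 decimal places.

0.046

After a diagnostic test='positive': P(carrier) = 0.6·0.2000 / (0.6·0.2000 + 0.35·0.8000) ≈ 0.3000
After a second independent assay='negative': P(carrier) = 0.4·0.3000 / (0.4·0.3000 + 0.6·0.7000) ≈ 0.2222
After a second independent assay='negative': P(carrier) = 0.4·0.2222 / (0.4·0.2222 + 0.6·0.7778) ≈ 0.1600
After a diagnostic test='negative': P(carrier) = 0.4·0.1600 / (0.4·0.1600 + 0.65·0.8400) ≈ 0.1049
After a second independent assay='negative': P(carrier) = 0.4·0.1049 / (0.4·0.1049 + 0.6·0.8951) ≈ 0.0725
After a diagnostic test='negative': P(carrier) = 0.4·0.0725 / (0.4·0.0725 + 0.65·0.9275) ≈ 0.0459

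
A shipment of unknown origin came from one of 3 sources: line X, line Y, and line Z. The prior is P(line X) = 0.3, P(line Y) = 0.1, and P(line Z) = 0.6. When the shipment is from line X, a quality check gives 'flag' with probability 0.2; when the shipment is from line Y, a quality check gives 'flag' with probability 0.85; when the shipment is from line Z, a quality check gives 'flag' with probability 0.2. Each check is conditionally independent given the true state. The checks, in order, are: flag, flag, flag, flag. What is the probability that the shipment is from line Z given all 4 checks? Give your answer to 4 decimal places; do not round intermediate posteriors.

After 'flag': normaliser = 0.2·0.3000 + 0.85·0.1000 + 0.2·0.6000; P(line X) ≈ 0.2264, P(line Y) ≈ 0.3208, P(line Z) ≈ 0.4528
After 'flag': normaliser = 0.2·0.2264 + 0.85·0.3208 + 0.2·0.4528; P(line X) ≈ 0.1109, P(line Y) ≈ 0.6674, P(line Z) ≈ 0.2217
After 'flag': normaliser = 0.2·0.1109 + 0.85·0.6674 + 0.2·0.2217; P(line X) ≈ 0.0350, P(line Y) ≈ 0.8951, P(line Z) ≈ 0.0700
After 'flag': normaliser = 0.2·0.0350 + 0.85·0.8951 + 0.2·0.0700; P(line X) ≈ 0.0089, P(line Y) ≈ 0.9732, P(line Z) ≈ 0.0179

0.0179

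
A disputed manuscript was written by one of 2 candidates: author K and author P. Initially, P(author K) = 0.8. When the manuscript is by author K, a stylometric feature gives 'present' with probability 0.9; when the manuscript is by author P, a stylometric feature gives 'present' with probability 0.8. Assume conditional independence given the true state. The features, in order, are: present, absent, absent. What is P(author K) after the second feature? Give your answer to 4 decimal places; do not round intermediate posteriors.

Apply Bayes' rule sequentially, carrying P(author K) forward.
After 'present': P(author K) = 0.9·0.8000 / (0.9·0.8000 + 0.8·0.2000) ≈ 0.8182
After 'absent': P(author K) = 0.1·0.8182 / (0.1·0.8182 + 0.2·0.1818) ≈ 0.6923

0.6923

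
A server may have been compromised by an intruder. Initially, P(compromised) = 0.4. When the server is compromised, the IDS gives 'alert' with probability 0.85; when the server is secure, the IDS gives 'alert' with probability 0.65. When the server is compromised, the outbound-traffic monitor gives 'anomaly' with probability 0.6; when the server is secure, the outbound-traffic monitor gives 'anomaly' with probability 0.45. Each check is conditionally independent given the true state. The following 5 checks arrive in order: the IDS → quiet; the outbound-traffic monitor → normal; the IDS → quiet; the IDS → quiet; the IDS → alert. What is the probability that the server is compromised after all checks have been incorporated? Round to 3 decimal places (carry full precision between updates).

0.048

After the IDS='quiet': P(compromised) = 0.15·0.4000 / (0.15·0.4000 + 0.35·0.6000) ≈ 0.2222
After the outbound-traffic monitor='normal': P(compromised) = 0.4·0.2222 / (0.4·0.2222 + 0.55·0.7778) ≈ 0.1720
After the IDS='quiet': P(compromised) = 0.15·0.1720 / (0.15·0.1720 + 0.35·0.8280) ≈ 0.0818
After the IDS='quiet': P(compromised) = 0.15·0.0818 / (0.15·0.0818 + 0.35·0.9182) ≈ 0.0368
After the IDS='alert': P(compromised) = 0.85·0.0368 / (0.85·0.0368 + 0.65·0.9632) ≈ 0.0475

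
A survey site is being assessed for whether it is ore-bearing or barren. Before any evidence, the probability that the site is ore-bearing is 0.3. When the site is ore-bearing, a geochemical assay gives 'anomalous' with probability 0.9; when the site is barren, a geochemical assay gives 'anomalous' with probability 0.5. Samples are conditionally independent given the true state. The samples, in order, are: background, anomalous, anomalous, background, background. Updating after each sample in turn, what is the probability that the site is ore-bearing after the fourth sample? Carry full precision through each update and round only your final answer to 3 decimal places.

0.053

After 'background': P(ore) = 0.1·0.3000 / (0.1·0.3000 + 0.5·0.7000) ≈ 0.0789
After 'anomalous': P(ore) = 0.9·0.0789 / (0.9·0.0789 + 0.5·0.9211) ≈ 0.1337
After 'anomalous': P(ore) = 0.9·0.1337 / (0.9·0.1337 + 0.5·0.8663) ≈ 0.2174
After 'background': P(ore) = 0.1·0.2174 / (0.1·0.2174 + 0.5·0.7826) ≈ 0.0526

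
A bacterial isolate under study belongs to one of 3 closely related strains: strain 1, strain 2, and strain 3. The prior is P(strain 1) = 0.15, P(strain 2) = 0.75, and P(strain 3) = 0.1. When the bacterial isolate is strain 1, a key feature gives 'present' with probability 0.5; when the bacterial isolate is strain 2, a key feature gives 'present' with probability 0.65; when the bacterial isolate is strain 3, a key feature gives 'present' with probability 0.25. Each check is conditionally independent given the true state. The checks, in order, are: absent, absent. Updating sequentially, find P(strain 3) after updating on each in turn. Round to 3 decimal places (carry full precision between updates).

After 'absent': normaliser = 0.5·0.1500 + 0.35·0.7500 + 0.75·0.1000; P(strain 1) ≈ 0.1818, P(strain 2) ≈ 0.6364, P(strain 3) ≈ 0.1818
After 'absent': normaliser = 0.5·0.1818 + 0.35·0.6364 + 0.75·0.1818; P(strain 1) ≈ 0.2020, P(strain 2) ≈ 0.4949, P(strain 3) ≈ 0.3030

0.303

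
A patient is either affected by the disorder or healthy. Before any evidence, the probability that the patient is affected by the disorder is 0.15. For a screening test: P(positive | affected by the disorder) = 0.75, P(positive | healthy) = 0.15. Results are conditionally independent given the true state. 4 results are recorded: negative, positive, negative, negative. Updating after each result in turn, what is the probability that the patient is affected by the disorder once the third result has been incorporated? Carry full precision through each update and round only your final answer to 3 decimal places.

0.071

After 'negative': P(affected) = 0.25·0.1500 / (0.25·0.1500 + 0.85·0.8500) ≈ 0.0493
After 'positive': P(affected) = 0.75·0.0493 / (0.75·0.0493 + 0.15·0.9507) ≈ 0.2060
After 'negative': P(affected) = 0.25·0.2060 / (0.25·0.2060 + 0.85·0.7940) ≈ 0.0709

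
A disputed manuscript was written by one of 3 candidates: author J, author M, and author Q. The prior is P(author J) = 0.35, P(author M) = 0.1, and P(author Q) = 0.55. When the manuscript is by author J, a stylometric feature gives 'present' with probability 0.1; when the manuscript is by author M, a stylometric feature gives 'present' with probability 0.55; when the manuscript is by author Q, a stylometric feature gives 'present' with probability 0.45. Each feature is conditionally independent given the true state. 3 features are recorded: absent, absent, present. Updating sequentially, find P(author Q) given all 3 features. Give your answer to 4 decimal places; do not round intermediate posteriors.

0.6547

After 'absent': normaliser = 0.9·0.3500 + 0.45·0.1000 + 0.55·0.5500; P(author J) ≈ 0.4755, P(author M) ≈ 0.0679, P(author Q) ≈ 0.4566
After 'absent': normaliser = 0.9·0.4755 + 0.45·0.0679 + 0.55·0.4566; P(author J) ≈ 0.6030, P(author M) ≈ 0.0431, P(author Q) ≈ 0.3539
After 'present': normaliser = 0.1·0.6030 + 0.55·0.0431 + 0.45·0.3539; P(author J) ≈ 0.2479, P(author M) ≈ 0.0974, P(author Q) ≈ 0.6547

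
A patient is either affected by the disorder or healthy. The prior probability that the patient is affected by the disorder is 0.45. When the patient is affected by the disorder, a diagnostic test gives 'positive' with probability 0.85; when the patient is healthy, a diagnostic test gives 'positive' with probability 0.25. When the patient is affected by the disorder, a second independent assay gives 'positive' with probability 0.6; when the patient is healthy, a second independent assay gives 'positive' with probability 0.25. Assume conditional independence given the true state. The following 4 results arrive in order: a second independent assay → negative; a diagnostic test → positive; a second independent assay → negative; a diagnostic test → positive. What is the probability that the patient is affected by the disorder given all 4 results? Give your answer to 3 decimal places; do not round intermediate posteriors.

0.729

After a second independent assay='negative': P(affected) = 0.4·0.4500 / (0.4·0.4500 + 0.75·0.5500) ≈ 0.3038
After a diagnostic test='positive': P(affected) = 0.85·0.3038 / (0.85·0.3038 + 0.25·0.6962) ≈ 0.5974
After a second independent assay='negative': P(affected) = 0.4·0.5974 / (0.4·0.5974 + 0.75·0.4026) ≈ 0.4417
After a diagnostic test='positive': P(affected) = 0.85·0.4417 / (0.85·0.4417 + 0.25·0.5583) ≈ 0.7290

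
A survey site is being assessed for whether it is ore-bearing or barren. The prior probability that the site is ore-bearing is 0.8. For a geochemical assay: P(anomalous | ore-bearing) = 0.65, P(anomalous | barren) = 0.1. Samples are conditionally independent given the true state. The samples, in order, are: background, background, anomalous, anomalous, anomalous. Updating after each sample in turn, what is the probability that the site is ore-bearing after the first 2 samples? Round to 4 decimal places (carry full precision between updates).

Apply Bayes' rule sequentially, carrying P(ore) forward.
After 'background': P(ore) = 0.35·0.8000 / (0.35·0.8000 + 0.9·0.2000) ≈ 0.6087
After 'background': P(ore) = 0.35·0.6087 / (0.35·0.6087 + 0.9·0.3913) ≈ 0.3769

0.3769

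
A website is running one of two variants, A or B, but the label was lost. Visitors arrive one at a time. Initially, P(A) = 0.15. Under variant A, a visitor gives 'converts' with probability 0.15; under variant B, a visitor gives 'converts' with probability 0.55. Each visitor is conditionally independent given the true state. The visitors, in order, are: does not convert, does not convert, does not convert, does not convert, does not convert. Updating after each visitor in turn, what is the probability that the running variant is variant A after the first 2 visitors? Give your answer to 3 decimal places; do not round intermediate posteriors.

0.386

After 'does not convert': P(A) = 0.85·0.1500 / (0.85·0.1500 + 0.45·0.8500) ≈ 0.2500
After 'does not convert': P(A) = 0.85·0.2500 / (0.85·0.2500 + 0.45·0.7500) ≈ 0.3864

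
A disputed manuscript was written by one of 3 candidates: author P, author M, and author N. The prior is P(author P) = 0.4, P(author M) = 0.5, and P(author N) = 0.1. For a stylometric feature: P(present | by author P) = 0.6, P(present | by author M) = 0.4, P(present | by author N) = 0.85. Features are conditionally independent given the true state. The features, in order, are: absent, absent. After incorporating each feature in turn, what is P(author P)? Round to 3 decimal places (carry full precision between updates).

0.260

After 'absent': normaliser = 0.4·0.4000 + 0.6·0.5000 + 0.15·0.1000; P(author P) ≈ 0.3368, P(author M) ≈ 0.6316, P(author N) ≈ 0.0316
After 'absent': normaliser = 0.4·0.3368 + 0.6·0.6316 + 0.15·0.0316; P(author P) ≈ 0.2599, P(author M) ≈ 0.7310, P(author N) ≈ 0.0091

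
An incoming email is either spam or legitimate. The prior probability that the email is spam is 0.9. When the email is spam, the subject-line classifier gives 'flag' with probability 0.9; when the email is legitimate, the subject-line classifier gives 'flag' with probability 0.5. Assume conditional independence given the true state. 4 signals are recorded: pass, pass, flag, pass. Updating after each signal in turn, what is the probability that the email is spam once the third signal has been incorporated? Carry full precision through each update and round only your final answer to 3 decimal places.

0.393

Each posterior becomes the prior for the next update.
After 'pass': P(spam) = 0.1·0.9000 / (0.1·0.9000 + 0.5·0.1000) ≈ 0.6429
After 'pass': P(spam) = 0.1·0.6429 / (0.1·0.6429 + 0.5·0.3571) ≈ 0.2647
After 'flag': P(spam) = 0.9·0.2647 / (0.9·0.2647 + 0.5·0.7353) ≈ 0.3932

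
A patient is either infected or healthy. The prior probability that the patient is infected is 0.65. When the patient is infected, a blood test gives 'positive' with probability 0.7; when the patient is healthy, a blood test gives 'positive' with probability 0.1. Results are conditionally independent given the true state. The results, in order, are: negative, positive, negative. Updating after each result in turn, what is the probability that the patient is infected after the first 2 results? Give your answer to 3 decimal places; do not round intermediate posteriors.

After 'negative': P(infected) = 0.3·0.6500 / (0.3·0.6500 + 0.9·0.3500) ≈ 0.3824
After 'positive': P(infected) = 0.7·0.3824 / (0.7·0.3824 + 0.1·0.6176) ≈ 0.8125

0.813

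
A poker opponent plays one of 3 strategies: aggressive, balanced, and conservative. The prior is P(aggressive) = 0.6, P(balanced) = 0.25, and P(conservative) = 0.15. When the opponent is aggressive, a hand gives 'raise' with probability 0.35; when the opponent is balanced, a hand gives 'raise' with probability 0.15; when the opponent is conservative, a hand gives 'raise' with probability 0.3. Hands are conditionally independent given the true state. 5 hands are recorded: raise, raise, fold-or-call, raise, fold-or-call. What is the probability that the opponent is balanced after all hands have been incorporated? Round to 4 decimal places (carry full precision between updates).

After 'raise': normaliser = 0.35·0.6000 + 0.15·0.2500 + 0.3·0.1500; P(aggressive) ≈ 0.7179, P(balanced) ≈ 0.1282, P(conservative) ≈ 0.1538
After 'raise': normaliser = 0.35·0.7179 + 0.15·0.1282 + 0.3·0.1538; P(aggressive) ≈ 0.7935, P(balanced) ≈ 0.0607, P(conservative) ≈ 0.1457
After 'fold-or-call': normaliser = 0.65·0.7935 + 0.85·0.0607 + 0.7·0.1457; P(aggressive) ≈ 0.7705, P(balanced) ≈ 0.0771, P(conservative) ≈ 0.1524
After 'raise': normaliser = 0.35·0.7705 + 0.15·0.0771 + 0.3·0.1524; P(aggressive) ≈ 0.8248, P(balanced) ≈ 0.0354, P(conservative) ≈ 0.1398
After 'fold-or-call': normaliser = 0.65·0.8248 + 0.85·0.0354 + 0.7·0.1398; P(aggressive) ≈ 0.8073, P(balanced) ≈ 0.0453, P(conservative) ≈ 0.1474

0.0453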